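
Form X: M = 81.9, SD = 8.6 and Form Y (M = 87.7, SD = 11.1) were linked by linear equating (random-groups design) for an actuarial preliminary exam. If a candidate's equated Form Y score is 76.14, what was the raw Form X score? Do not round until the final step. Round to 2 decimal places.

72.94

Invert y = (SD_Y/SD_X)(x − M_X) + M_Y:
x = (SD_X/SD_Y)(y − M_Y) + M_X = (8.6/11.1)(76.14 − 87.7) + 81.9
x = 0.774775 × -11.560 + 81.9 = 72.94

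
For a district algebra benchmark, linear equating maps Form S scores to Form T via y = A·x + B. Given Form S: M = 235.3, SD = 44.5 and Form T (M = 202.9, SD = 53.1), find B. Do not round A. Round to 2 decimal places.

-77.87

A = SD_Y / SD_X = 53.1 / 44.5 = 1.193258
B = M_Y − A·M_X = 202.9 − 1.193258 × 235.3 = -77.87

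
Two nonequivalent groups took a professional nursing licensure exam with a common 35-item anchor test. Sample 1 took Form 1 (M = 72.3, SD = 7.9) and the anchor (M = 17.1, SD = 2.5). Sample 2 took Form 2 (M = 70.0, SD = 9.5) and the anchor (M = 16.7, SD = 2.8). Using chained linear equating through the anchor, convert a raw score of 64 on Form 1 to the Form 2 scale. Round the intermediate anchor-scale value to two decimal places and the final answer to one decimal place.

Form 1 → anchor (Sample 1): v = (2.5/7.9)(64 − 72.3) + 17.1 = 14.47
anchor → Form 2 (Sample 2): y = (9.5/2.8)(14.47 − 16.7) + 70.0 = 62.4

62.4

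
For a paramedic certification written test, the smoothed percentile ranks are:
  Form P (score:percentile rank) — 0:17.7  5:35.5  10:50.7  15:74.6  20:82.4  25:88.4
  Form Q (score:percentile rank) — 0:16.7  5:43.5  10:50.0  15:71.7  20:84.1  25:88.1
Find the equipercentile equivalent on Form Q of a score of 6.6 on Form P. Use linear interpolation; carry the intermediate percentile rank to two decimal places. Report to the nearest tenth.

4.4

PR of 6.6 on Form P: 35.5 + (6.6 − 5)/(10 − 5) × (50.7 − 35.5) = 40.36
On Form Q, PR 40.36 falls between score 0 (PR 16.7) and 5 (PR 43.5).
Interpolate: 0 + (40.36 − 16.7)/(43.5 − 16.7) × (5 − 0) = 4.4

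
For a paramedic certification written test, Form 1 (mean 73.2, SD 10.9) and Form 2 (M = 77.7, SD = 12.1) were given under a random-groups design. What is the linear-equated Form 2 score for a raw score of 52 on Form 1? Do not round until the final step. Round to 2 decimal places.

54.17

Linear equating: y = (SD_Y/SD_X)(x − M_X) + M_Y
y = (12.1/10.9)(52 − 73.2) + 77.7
y = 1.110092 × -21.2 + 77.7 = -23.5339 + 77.7 = 54.17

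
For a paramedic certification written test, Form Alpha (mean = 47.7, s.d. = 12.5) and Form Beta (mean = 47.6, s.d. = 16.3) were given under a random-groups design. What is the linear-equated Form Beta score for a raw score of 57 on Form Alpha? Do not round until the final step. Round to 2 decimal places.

Linear equating: y = (SD_Y/SD_X)(x − M_X) + M_Y
y = (16.3/12.5)(57 − 47.7) + 47.6
y = 1.304000 × 9.3 + 47.6 = 12.1272 + 47.6 = 59.73

59.73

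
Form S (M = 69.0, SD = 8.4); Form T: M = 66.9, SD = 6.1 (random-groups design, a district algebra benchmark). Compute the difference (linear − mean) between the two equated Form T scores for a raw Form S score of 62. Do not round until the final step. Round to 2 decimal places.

1.92

Mean-equated: 62 + (66.9 − 69.0) = 59.90
Linear-equated: (6.1/8.4)(62 − 69.0) + 66.9 = 61.817
Difference = 61.817 − 59.90 = 1.92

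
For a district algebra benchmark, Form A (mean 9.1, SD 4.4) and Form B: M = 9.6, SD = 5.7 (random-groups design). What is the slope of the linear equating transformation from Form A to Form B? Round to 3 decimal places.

A = SD_Y / SD_X = 5.7 / 4.4 = 1.295

1.295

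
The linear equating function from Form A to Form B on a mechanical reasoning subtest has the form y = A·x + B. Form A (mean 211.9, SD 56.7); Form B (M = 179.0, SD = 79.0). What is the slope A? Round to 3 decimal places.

1.393

A = SD_Y / SD_X = 79.0 / 56.7 = 1.393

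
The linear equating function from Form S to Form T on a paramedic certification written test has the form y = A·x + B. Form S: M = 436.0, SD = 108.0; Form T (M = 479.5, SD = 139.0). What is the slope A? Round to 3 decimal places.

1.287

A = SD_Y / SD_X = 139.0 / 108.0 = 1.287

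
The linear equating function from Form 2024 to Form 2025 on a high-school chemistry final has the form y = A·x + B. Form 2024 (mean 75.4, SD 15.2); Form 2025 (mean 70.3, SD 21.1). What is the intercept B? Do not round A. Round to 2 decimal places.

-34.37

A = SD_Y / SD_X = 21.1 / 15.2 = 1.388158
B = M_Y − A·M_X = 70.3 − 1.388158 × 75.4 = -34.37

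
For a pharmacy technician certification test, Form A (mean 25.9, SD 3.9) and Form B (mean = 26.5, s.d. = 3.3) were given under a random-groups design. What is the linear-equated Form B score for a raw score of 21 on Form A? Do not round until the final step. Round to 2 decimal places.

22.35

Linear equating: y = (SD_Y/SD_X)(x − M_X) + M_Y
y = (3.3/3.9)(21 − 25.9) + 26.5
y = 0.846154 × -4.9 + 26.5 = -4.1462 + 26.5 = 22.35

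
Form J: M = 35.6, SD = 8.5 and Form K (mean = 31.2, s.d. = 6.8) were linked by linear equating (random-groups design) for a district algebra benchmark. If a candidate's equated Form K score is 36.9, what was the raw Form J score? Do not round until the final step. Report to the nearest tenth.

Invert y = (SD_Y/SD_X)(x − M_X) + M_Y:
x = (SD_X/SD_Y)(y − M_Y) + M_X = (8.5/6.8)(36.9 − 31.2) + 35.6
x = 1.250000 × 5.700 + 35.6 = 42.7

42.7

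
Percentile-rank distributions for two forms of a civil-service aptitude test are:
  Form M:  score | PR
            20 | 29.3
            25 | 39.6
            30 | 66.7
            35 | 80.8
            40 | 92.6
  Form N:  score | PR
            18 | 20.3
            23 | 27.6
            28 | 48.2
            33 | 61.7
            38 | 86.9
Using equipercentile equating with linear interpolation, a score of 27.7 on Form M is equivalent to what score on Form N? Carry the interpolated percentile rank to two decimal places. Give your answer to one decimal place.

30.2

PR of 27.7 on Form M: 39.6 + (27.7 − 25)/(30 − 25) × (66.7 − 39.6) = 54.23
On Form N, PR 54.23 falls between score 28 (PR 48.2) and 33 (PR 61.7).
Interpolate: 28 + (54.23 − 48.2)/(61.7 − 48.2) × (33 − 28) = 30.2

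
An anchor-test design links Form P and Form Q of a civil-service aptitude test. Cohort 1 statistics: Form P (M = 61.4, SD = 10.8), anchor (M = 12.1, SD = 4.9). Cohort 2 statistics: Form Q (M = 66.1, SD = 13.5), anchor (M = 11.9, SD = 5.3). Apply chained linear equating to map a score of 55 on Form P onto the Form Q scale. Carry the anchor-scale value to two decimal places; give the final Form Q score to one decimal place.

59.2

Form P → anchor (Cohort 1): v = (4.9/10.8)(55 − 61.4) + 12.1 = 9.20
anchor → Form Q (Cohort 2): y = (13.5/5.3)(9.20 − 11.9) + 66.1 = 59.2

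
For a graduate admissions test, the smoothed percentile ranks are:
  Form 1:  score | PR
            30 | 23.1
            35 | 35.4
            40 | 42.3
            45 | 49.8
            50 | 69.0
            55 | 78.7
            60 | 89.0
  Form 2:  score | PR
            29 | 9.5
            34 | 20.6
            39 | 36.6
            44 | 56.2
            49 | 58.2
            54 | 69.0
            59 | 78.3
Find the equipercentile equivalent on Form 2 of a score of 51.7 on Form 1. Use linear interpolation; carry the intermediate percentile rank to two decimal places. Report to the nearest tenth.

PR of 51.7 on Form 1: 69.0 + (51.7 − 50)/(55 − 50) × (78.7 − 69.0) = 72.30
On Form 2, PR 72.30 falls between score 54 (PR 69.0) and 59 (PR 78.3).
Interpolate: 54 + (72.30 − 69.0)/(78.3 − 69.0) × (59 − 54) = 55.8

55.8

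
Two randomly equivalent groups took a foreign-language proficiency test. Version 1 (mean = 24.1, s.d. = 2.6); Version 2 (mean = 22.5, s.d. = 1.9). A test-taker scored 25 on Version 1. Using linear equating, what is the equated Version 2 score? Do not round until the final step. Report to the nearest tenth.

Linear equating: y = (SD_Y/SD_X)(x − M_X) + M_Y
y = (1.9/2.6)(25 − 24.1) + 22.5
y = 0.730769 × 0.9 + 22.5 = 0.6577 + 22.5 = 23.2

23.2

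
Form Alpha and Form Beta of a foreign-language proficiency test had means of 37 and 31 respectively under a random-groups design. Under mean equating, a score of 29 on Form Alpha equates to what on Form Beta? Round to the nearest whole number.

23

Mean equating: y = x + (M_Y − M_X) = 29 + (31 − 37) = 23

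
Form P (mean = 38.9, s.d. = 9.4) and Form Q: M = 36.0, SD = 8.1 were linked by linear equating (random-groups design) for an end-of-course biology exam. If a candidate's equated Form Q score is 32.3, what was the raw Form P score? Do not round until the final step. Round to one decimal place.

34.6

Invert y = (SD_Y/SD_X)(x − M_X) + M_Y:
x = (SD_X/SD_Y)(y − M_Y) + M_X = (9.4/8.1)(32.3 − 36.0) + 38.9
x = 1.160494 × -3.700 + 38.9 = 34.6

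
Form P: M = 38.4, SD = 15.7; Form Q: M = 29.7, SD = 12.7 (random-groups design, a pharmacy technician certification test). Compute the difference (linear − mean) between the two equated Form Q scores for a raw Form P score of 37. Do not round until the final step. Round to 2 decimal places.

0.27

Mean-equated: 37 + (29.7 − 38.4) = 28.30
Linear-equated: (12.7/15.7)(37 − 38.4) + 29.7 = 28.568
Difference = 28.568 − 28.30 = 0.27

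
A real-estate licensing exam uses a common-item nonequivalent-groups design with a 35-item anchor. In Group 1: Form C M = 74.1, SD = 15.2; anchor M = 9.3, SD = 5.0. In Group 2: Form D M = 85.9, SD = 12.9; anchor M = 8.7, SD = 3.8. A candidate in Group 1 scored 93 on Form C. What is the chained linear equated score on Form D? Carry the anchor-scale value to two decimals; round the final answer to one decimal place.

Form C → anchor (Group 1): v = (5.0/15.2)(93 − 74.1) + 9.3 = 15.52
anchor → Form D (Group 2): y = (12.9/3.8)(15.52 − 8.7) + 85.9 = 109.1

109.1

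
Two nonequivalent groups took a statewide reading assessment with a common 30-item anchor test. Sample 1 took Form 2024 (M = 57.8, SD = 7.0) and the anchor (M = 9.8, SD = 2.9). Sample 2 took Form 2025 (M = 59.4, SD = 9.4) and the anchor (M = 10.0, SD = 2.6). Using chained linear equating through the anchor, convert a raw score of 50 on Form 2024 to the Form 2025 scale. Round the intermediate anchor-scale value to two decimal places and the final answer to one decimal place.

47.0

Form 2024 → anchor (Sample 1): v = (2.9/7.0)(50 − 57.8) + 9.8 = 6.57
anchor → Form 2025 (Sample 2): y = (9.4/2.6)(6.57 − 10.0) + 59.4 = 47.0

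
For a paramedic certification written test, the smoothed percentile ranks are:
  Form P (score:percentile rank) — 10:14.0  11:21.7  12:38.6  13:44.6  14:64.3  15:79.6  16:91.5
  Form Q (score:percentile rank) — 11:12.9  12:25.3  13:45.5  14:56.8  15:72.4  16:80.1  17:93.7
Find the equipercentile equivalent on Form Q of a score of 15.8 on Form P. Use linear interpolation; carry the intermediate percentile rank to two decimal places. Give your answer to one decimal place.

PR of 15.8 on Form P: 79.6 + (15.8 − 15)/(16 − 15) × (91.5 − 79.6) = 89.12
On Form Q, PR 89.12 falls between score 16 (PR 80.1) and 17 (PR 93.7).
Interpolate: 16 + (89.12 − 80.1)/(93.7 − 80.1) × (17 − 16) = 16.7

16.7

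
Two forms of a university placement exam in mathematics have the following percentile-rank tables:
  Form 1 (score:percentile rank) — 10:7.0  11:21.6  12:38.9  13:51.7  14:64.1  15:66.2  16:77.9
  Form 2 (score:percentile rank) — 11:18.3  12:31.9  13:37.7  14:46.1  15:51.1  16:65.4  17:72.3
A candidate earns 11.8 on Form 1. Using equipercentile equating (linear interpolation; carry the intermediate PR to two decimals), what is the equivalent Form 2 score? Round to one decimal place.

12.6

PR of 11.8 on Form 1: 21.6 + (11.8 − 11)/(12 − 11) × (38.9 − 21.6) = 35.44
On Form 2, PR 35.44 falls between score 12 (PR 31.9) and 13 (PR 37.7).
Interpolate: 12 + (35.44 − 31.9)/(37.7 − 31.9) × (13 − 12) = 12.6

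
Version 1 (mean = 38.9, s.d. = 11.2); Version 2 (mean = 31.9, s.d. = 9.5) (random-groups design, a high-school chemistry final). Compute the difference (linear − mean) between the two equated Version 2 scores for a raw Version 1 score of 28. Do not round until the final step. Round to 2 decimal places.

1.65

Mean-equated: 28 + (31.9 − 38.9) = 21.00
Linear-equated: (9.5/11.2)(28 − 38.9) + 31.9 = 22.654
Difference = 22.654 − 21.00 = 1.65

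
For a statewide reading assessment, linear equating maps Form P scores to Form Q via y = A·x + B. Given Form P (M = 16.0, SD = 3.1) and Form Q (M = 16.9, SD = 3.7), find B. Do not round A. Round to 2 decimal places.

-2.20

A = SD_Y / SD_X = 3.7 / 3.1 = 1.193548
B = M_Y − A·M_X = 16.9 − 1.193548 × 16.0 = -2.20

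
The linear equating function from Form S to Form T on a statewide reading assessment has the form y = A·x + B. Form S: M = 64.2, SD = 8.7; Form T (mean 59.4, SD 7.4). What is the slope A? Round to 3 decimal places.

0.851

A = SD_Y / SD_X = 7.4 / 8.7 = 0.851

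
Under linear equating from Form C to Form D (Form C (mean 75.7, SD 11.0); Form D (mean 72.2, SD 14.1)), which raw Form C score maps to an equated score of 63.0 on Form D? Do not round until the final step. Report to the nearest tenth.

68.5

Invert y = (SD_Y/SD_X)(x − M_X) + M_Y:
x = (SD_X/SD_Y)(y − M_Y) + M_X = (11.0/14.1)(63.0 − 72.2) + 75.7
x = 0.780142 × -9.200 + 75.7 = 68.5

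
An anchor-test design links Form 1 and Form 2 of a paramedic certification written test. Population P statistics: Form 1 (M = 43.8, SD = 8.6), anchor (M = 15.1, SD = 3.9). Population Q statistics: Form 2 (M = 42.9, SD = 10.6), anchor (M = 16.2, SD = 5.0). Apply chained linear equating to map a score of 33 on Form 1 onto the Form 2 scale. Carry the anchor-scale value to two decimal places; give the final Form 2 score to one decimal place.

Form 1 → anchor (Population P): v = (3.9/8.6)(33 − 43.8) + 15.1 = 10.20
anchor → Form 2 (Population Q): y = (10.6/5.0)(10.20 − 16.2) + 42.9 = 30.2

30.2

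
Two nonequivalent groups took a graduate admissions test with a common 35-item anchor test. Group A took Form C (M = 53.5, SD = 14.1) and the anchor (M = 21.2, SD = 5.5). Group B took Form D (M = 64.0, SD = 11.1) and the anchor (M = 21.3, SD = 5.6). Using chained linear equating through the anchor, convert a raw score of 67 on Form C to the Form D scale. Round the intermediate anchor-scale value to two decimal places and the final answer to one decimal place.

74.2

Form C → anchor (Group A): v = (5.5/14.1)(67 − 53.5) + 21.2 = 26.47
anchor → Form D (Group B): y = (11.1/5.6)(26.47 − 21.3) + 64.0 = 74.2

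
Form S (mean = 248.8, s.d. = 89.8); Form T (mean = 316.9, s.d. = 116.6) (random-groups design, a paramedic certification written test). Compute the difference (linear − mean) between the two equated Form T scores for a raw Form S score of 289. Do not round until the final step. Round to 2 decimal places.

Mean-equated: 289 + (316.9 − 248.8) = 357.10
Linear-equated: (116.6/89.8)(289 − 248.8) + 316.9 = 369.097
Difference = 369.097 − 357.10 = 12.00

12.00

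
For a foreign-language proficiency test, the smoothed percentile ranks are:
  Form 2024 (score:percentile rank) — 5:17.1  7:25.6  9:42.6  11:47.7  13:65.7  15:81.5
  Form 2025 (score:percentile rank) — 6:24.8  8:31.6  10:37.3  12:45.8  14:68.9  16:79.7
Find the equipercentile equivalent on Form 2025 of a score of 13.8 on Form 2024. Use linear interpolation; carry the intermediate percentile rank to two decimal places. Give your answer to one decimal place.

PR of 13.8 on Form 2024: 65.7 + (13.8 − 13)/(15 − 13) × (81.5 − 65.7) = 72.02
On Form 2025, PR 72.02 falls between score 14 (PR 68.9) and 16 (PR 79.7).
Interpolate: 14 + (72.02 − 68.9)/(79.7 − 68.9) × (16 − 14) = 14.6

14.6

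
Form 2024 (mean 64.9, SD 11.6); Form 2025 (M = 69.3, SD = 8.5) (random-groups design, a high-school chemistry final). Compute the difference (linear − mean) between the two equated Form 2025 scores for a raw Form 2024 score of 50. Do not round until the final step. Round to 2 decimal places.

Mean-equated: 50 + (69.3 − 64.9) = 54.40
Linear-equated: (8.5/11.6)(50 − 64.9) + 69.3 = 58.382
Difference = 58.382 − 54.40 = 3.98

3.98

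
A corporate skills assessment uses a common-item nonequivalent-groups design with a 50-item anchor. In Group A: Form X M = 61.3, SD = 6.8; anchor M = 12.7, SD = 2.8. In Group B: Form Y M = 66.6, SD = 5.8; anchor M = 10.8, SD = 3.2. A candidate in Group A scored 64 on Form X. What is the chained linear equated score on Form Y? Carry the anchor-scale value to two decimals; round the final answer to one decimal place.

72.1

Form X → anchor (Group A): v = (2.8/6.8)(64 − 61.3) + 12.7 = 13.81
anchor → Form Y (Group B): y = (5.8/3.2)(13.81 − 10.8) + 66.6 = 72.1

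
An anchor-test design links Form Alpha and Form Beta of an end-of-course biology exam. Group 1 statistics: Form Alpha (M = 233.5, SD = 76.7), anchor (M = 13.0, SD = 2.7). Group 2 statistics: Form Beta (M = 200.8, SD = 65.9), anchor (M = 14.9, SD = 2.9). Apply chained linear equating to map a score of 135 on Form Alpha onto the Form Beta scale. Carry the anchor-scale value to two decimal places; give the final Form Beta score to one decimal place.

Form Alpha → anchor (Group 1): v = (2.7/76.7)(135 − 233.5) + 13.0 = 9.53
anchor → Form Beta (Group 2): y = (65.9/2.9)(9.53 − 14.9) + 200.8 = 78.8

78.8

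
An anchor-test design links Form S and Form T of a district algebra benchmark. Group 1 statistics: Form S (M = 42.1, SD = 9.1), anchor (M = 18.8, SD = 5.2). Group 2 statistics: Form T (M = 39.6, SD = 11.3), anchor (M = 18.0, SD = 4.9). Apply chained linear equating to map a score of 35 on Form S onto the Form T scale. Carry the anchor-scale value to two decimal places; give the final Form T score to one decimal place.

32.1

Form S → anchor (Group 1): v = (5.2/9.1)(35 − 42.1) + 18.8 = 14.74
anchor → Form T (Group 2): y = (11.3/4.9)(14.74 − 18.0) + 39.6 = 32.1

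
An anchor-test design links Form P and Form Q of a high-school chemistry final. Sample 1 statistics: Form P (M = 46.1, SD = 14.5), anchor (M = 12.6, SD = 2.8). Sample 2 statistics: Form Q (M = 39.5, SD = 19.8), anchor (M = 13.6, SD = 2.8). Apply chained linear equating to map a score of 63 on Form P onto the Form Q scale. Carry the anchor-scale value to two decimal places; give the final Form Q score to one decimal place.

Form P → anchor (Sample 1): v = (2.8/14.5)(63 − 46.1) + 12.6 = 15.86
anchor → Form Q (Sample 2): y = (19.8/2.8)(15.86 − 13.6) + 39.5 = 55.5

55.5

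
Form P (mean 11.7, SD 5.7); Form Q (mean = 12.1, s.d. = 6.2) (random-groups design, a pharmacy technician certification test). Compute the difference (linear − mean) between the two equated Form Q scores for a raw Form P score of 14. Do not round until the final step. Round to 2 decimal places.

Mean-equated: 14 + (12.1 − 11.7) = 14.40
Linear-equated: (6.2/5.7)(14 − 11.7) + 12.1 = 14.602
Difference = 14.602 − 14.40 = 0.20

0.20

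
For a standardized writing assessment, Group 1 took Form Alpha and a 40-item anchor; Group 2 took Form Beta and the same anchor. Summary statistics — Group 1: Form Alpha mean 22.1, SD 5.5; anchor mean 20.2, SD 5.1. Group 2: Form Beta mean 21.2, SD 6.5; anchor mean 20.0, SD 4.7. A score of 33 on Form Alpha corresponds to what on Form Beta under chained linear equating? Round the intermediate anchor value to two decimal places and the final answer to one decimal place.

Form Alpha → anchor (Group 1): v = (5.1/5.5)(33 − 22.1) + 20.2 = 30.31
anchor → Form Beta (Group 2): y = (6.5/4.7)(30.31 − 20.0) + 21.2 = 35.5

35.5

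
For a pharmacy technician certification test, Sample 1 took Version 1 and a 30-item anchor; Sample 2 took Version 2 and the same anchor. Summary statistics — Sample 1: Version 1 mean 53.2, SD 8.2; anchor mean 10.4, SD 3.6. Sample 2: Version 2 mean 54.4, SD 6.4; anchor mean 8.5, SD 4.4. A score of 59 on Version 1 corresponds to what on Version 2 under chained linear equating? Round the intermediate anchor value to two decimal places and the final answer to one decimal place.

Version 1 → anchor (Sample 1): v = (3.6/8.2)(59 − 53.2) + 10.4 = 12.95
anchor → Version 2 (Sample 2): y = (6.4/4.4)(12.95 − 8.5) + 54.4 = 60.9

60.9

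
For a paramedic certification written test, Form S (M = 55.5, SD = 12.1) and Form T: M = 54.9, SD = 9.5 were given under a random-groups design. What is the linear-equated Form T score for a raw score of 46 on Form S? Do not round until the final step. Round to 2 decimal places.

47.44

Linear equating: y = (SD_Y/SD_X)(x − M_X) + M_Y
y = (9.5/12.1)(46 − 55.5) + 54.9
y = 0.785124 × -9.5 + 54.9 = -7.4587 + 54.9 = 47.44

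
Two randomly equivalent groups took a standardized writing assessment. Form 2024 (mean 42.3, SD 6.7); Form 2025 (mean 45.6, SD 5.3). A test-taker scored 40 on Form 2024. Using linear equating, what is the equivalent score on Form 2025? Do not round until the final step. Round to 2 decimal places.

Linear equating: y = (SD_Y/SD_X)(x − M_X) + M_Y
y = (5.3/6.7)(40 − 42.3) + 45.6
y = 0.791045 × -2.3 + 45.6 = -1.8194 + 45.6 = 43.78

43.78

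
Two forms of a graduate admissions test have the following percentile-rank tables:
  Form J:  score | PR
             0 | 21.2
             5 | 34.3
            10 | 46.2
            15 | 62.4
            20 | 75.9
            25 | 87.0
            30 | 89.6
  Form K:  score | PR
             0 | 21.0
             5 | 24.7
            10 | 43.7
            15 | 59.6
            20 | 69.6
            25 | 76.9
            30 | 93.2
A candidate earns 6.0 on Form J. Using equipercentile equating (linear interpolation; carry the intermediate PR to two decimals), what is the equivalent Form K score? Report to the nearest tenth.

PR of 6.0 on Form J: 34.3 + (6.0 − 5)/(10 − 5) × (46.2 − 34.3) = 36.68
On Form K, PR 36.68 falls between score 5 (PR 24.7) and 10 (PR 43.7).
Interpolate: 5 + (36.68 − 24.7)/(43.7 − 24.7) × (10 − 5) = 8.2

8.2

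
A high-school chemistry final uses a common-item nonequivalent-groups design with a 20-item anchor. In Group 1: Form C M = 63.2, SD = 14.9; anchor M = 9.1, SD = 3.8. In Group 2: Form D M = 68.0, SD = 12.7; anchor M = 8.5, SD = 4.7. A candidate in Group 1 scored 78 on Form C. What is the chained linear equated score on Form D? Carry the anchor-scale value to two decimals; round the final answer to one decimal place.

Form C → anchor (Group 1): v = (3.8/14.9)(78 − 63.2) + 9.1 = 12.87
anchor → Form D (Group 2): y = (12.7/4.7)(12.87 − 8.5) + 68.0 = 79.8

79.8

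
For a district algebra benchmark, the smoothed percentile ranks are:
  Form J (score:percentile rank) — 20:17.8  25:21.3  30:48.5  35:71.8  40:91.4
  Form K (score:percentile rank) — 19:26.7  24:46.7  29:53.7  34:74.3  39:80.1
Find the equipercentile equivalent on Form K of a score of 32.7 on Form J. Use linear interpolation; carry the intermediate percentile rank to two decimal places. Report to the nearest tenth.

PR of 32.7 on Form J: 48.5 + (32.7 − 30)/(35 − 30) × (71.8 − 48.5) = 61.08
On Form K, PR 61.08 falls between score 29 (PR 53.7) and 34 (PR 74.3).
Interpolate: 29 + (61.08 − 53.7)/(74.3 − 53.7) × (34 − 29) = 30.8

30.8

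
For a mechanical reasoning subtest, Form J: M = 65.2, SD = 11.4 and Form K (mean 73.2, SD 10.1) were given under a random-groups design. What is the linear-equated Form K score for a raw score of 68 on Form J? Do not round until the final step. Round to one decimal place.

75.7

Linear equating: y = (SD_Y/SD_X)(x − M_X) + M_Y
y = (10.1/11.4)(68 − 65.2) + 73.2
y = 0.885965 × 2.8 + 73.2 = 2.4807 + 73.2 = 75.7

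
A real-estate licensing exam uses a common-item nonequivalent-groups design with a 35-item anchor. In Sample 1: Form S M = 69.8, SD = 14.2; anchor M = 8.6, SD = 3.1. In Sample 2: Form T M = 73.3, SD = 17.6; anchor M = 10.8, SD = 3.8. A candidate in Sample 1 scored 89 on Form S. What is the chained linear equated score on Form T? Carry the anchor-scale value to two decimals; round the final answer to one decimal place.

82.5

Form S → anchor (Sample 1): v = (3.1/14.2)(89 − 69.8) + 8.6 = 12.79
anchor → Form T (Sample 2): y = (17.6/3.8)(12.79 − 10.8) + 73.3 = 82.5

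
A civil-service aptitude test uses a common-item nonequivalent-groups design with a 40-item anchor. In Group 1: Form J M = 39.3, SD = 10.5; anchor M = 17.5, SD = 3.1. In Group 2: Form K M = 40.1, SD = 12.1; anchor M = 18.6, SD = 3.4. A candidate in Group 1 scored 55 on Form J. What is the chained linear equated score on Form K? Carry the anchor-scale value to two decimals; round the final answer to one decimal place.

Form J → anchor (Group 1): v = (3.1/10.5)(55 − 39.3) + 17.5 = 22.14
anchor → Form K (Group 2): y = (12.1/3.4)(22.14 − 18.6) + 40.1 = 52.7

52.7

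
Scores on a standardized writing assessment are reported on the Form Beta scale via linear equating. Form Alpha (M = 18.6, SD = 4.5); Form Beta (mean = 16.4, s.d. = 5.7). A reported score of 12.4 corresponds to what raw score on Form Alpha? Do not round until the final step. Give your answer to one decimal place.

15.4

Invert y = (SD_Y/SD_X)(x − M_X) + M_Y:
x = (SD_X/SD_Y)(y − M_Y) + M_X = (4.5/5.7)(12.4 − 16.4) + 18.6
x = 0.789474 × -4.000 + 18.6 = 15.4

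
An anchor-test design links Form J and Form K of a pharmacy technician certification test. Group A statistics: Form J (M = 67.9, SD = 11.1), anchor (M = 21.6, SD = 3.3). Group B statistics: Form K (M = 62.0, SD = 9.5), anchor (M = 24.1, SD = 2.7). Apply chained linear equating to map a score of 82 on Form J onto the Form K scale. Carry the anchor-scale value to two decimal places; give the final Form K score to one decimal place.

Form J → anchor (Group A): v = (3.3/11.1)(82 − 67.9) + 21.6 = 25.79
anchor → Form K (Group B): y = (9.5/2.7)(25.79 − 24.1) + 62.0 = 67.9

67.9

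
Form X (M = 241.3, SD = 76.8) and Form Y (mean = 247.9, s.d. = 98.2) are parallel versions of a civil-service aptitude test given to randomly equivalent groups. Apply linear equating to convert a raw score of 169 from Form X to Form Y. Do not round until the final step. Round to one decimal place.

Linear equating: y = (SD_Y/SD_X)(x − M_X) + M_Y
y = (98.2/76.8)(169 − 241.3) + 247.9
y = 1.278646 × -72.3 + 247.9 = -92.4461 + 247.9 = 155.5

155.5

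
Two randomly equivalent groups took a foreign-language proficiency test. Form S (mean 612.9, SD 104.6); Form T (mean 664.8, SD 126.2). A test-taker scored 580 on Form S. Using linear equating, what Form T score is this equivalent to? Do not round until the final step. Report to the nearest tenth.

625.1

Linear equating: y = (SD_Y/SD_X)(x − M_X) + M_Y
y = (126.2/104.6)(580 − 612.9) + 664.8
y = 1.206501 × -32.9 + 664.8 = -39.6939 + 664.8 = 625.1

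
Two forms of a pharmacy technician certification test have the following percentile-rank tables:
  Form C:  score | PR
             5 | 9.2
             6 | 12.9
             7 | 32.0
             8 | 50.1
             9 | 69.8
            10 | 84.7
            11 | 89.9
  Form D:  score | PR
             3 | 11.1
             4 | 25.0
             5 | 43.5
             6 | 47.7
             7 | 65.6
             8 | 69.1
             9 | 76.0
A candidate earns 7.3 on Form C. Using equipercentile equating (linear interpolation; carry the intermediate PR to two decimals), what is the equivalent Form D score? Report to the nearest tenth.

4.7

PR of 7.3 on Form C: 32.0 + (7.3 − 7)/(8 − 7) × (50.1 − 32.0) = 37.43
On Form D, PR 37.43 falls between score 4 (PR 25.0) and 5 (PR 43.5).
Interpolate: 4 + (37.43 − 25.0)/(43.5 − 25.0) × (5 − 4) = 4.7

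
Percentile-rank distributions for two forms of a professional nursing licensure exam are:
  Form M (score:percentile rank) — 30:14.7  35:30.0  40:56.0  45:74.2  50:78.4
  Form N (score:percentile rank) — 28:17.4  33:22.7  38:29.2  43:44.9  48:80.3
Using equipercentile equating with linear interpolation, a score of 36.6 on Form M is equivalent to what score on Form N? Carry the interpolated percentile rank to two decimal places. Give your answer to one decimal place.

40.9

PR of 36.6 on Form M: 30.0 + (36.6 − 35)/(40 − 35) × (56.0 − 30.0) = 38.32
On Form N, PR 38.32 falls between score 38 (PR 29.2) and 43 (PR 44.9).
Interpolate: 38 + (38.32 − 29.2)/(44.9 − 29.2) × (43 − 38) = 40.9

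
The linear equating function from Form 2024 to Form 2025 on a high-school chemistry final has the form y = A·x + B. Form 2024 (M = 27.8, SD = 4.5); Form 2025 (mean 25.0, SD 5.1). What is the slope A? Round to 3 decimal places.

A = SD_Y / SD_X = 5.1 / 4.5 = 1.133

1.133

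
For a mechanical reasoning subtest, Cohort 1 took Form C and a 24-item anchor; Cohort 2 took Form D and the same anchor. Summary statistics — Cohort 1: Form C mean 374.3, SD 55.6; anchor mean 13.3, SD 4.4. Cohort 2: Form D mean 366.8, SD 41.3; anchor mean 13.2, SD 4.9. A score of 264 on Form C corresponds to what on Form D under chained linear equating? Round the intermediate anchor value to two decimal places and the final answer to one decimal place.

Form C → anchor (Cohort 1): v = (4.4/55.6)(264 − 374.3) + 13.3 = 4.57
anchor → Form D (Cohort 2): y = (41.3/4.9)(4.57 − 13.2) + 366.8 = 294.1

294.1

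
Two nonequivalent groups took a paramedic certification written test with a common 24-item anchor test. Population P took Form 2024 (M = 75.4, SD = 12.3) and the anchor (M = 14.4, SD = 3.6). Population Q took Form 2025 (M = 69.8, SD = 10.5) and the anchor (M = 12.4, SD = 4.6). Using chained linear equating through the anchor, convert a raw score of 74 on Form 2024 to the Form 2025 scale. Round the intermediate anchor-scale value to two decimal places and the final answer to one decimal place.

73.4

Form 2024 → anchor (Population P): v = (3.6/12.3)(74 − 75.4) + 14.4 = 13.99
anchor → Form 2025 (Population Q): y = (10.5/4.6)(13.99 − 12.4) + 69.8 = 73.4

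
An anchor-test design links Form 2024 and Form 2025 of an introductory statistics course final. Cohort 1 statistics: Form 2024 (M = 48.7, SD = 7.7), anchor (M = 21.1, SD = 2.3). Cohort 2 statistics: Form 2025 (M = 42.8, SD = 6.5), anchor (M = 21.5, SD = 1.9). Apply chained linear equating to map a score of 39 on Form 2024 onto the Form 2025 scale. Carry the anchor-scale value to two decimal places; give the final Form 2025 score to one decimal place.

31.5

Form 2024 → anchor (Cohort 1): v = (2.3/7.7)(39 − 48.7) + 21.1 = 18.20
anchor → Form 2025 (Cohort 2): y = (6.5/1.9)(18.20 − 21.5) + 42.8 = 31.5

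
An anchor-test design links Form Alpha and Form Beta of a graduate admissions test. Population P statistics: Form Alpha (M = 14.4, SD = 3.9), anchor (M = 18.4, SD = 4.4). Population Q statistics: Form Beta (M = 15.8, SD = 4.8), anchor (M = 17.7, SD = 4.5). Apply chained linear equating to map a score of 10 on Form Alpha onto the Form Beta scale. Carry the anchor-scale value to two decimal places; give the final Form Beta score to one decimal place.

11.3

Form Alpha → anchor (Population P): v = (4.4/3.9)(10 − 14.4) + 18.4 = 13.44
anchor → Form Beta (Population Q): y = (4.8/4.5)(13.44 − 17.7) + 15.8 = 11.3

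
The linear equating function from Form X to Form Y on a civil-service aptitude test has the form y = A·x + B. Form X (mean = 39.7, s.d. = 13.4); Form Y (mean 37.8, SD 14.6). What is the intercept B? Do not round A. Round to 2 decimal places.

-5.46

A = SD_Y / SD_X = 14.6 / 13.4 = 1.089552
B = M_Y − A·M_X = 37.8 − 1.089552 × 39.7 = -5.46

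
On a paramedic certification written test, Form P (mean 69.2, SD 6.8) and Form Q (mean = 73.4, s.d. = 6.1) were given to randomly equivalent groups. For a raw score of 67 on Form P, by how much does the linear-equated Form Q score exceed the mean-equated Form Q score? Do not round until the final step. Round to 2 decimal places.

0.23

Mean-equated: 67 + (73.4 − 69.2) = 71.20
Linear-equated: (6.1/6.8)(67 − 69.2) + 73.4 = 71.426
Difference = 71.426 − 71.20 = 0.23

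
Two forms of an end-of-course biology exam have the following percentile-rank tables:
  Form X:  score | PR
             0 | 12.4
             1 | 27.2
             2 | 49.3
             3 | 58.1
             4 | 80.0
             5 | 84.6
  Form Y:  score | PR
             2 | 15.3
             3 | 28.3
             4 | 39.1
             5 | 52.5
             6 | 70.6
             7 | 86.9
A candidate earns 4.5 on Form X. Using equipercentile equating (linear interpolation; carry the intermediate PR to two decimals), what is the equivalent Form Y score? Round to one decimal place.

PR of 4.5 on Form X: 80.0 + (4.5 − 4)/(5 − 4) × (84.6 − 80.0) = 82.30
On Form Y, PR 82.30 falls between score 6 (PR 70.6) and 7 (PR 86.9).
Interpolate: 6 + (82.30 − 70.6)/(86.9 − 70.6) × (7 − 6) = 6.7

6.7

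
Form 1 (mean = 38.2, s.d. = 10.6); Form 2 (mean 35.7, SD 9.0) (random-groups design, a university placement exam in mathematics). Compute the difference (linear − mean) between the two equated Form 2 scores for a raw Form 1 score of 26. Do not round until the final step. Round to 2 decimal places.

Mean-equated: 26 + (35.7 − 38.2) = 23.50
Linear-equated: (9.0/10.6)(26 − 38.2) + 35.7 = 25.342
Difference = 25.342 − 23.50 = 1.84

1.84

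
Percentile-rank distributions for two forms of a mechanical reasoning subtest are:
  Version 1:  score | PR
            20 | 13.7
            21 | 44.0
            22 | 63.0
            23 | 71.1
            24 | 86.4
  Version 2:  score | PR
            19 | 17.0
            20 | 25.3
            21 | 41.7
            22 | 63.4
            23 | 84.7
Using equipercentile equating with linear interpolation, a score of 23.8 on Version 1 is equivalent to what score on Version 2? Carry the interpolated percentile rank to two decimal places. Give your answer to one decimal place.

PR of 23.8 on Version 1: 71.1 + (23.8 − 23)/(24 − 23) × (86.4 − 71.1) = 83.34
On Version 2, PR 83.34 falls between score 22 (PR 63.4) and 23 (PR 84.7).
Interpolate: 22 + (83.34 − 63.4)/(84.7 − 63.4) × (23 − 22) = 22.9

22.9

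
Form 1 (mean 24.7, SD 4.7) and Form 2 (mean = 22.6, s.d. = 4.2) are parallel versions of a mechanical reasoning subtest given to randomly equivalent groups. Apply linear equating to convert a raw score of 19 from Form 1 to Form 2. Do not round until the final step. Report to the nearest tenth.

17.5

Linear equating: y = (SD_Y/SD_X)(x − M_X) + M_Y
y = (4.2/4.7)(19 − 24.7) + 22.6
y = 0.893617 × -5.7 + 22.6 = -5.0936 + 22.6 = 17.5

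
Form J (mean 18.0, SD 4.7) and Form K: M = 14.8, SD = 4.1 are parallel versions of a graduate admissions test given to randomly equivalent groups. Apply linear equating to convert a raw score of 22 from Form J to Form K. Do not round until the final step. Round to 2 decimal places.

Linear equating: y = (SD_Y/SD_X)(x − M_X) + M_Y
y = (4.1/4.7)(22 − 18.0) + 14.8
y = 0.872340 × 4.0 + 14.8 = 3.4894 + 14.8 = 18.29

18.29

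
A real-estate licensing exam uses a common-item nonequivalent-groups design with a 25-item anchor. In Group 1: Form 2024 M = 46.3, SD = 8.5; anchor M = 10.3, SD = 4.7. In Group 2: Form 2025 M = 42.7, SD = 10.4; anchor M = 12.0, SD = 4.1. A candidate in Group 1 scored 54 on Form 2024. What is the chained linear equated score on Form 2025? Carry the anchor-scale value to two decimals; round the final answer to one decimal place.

Form 2024 → anchor (Group 1): v = (4.7/8.5)(54 − 46.3) + 10.3 = 14.56
anchor → Form 2025 (Group 2): y = (10.4/4.1)(14.56 − 12.0) + 42.7 = 49.2

49.2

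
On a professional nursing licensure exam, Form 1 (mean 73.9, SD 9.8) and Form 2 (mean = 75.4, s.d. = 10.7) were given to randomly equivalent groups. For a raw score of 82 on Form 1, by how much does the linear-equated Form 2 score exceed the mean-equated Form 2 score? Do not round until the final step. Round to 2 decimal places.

0.74

Mean-equated: 82 + (75.4 − 73.9) = 83.50
Linear-equated: (10.7/9.8)(82 − 73.9) + 75.4 = 84.244
Difference = 84.244 − 83.50 = 0.74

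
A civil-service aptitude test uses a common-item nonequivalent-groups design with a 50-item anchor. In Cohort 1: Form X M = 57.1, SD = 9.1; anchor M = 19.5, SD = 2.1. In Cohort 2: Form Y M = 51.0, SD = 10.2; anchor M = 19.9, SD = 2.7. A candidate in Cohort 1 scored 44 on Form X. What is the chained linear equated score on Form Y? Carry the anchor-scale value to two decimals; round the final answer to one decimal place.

Form X → anchor (Cohort 1): v = (2.1/9.1)(44 − 57.1) + 19.5 = 16.48
anchor → Form Y (Cohort 2): y = (10.2/2.7)(16.48 − 19.9) + 51.0 = 38.1

38.1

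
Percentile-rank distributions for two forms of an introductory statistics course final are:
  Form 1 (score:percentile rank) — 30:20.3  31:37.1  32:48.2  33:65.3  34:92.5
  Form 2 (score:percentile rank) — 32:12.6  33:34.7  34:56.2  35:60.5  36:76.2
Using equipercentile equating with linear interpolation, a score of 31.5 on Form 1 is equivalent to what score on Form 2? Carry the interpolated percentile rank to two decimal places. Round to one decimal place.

33.4

PR of 31.5 on Form 1: 37.1 + (31.5 − 31)/(32 − 31) × (48.2 − 37.1) = 42.65
On Form 2, PR 42.65 falls between score 33 (PR 34.7) and 34 (PR 56.2).
Interpolate: 33 + (42.65 − 34.7)/(56.2 − 34.7) × (34 − 33) = 33.4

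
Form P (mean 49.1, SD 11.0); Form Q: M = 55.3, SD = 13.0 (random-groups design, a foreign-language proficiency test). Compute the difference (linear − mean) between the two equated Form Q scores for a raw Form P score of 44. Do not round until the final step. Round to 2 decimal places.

-0.93

Mean-equated: 44 + (55.3 − 49.1) = 50.20
Linear-equated: (13.0/11.0)(44 − 49.1) + 55.3 = 49.273
Difference = 49.273 − 50.20 = -0.93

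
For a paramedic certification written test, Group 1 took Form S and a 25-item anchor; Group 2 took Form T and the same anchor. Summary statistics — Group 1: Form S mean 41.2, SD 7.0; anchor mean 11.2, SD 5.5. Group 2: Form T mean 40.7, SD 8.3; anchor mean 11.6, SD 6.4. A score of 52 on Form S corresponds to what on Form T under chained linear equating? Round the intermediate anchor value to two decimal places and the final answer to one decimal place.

Form S → anchor (Group 1): v = (5.5/7.0)(52 − 41.2) + 11.2 = 19.69
anchor → Form T (Group 2): y = (8.3/6.4)(19.69 − 11.6) + 40.7 = 51.2

51.2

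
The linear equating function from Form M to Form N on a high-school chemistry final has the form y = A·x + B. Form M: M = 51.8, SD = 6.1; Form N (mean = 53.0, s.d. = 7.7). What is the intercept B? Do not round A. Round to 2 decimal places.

A = SD_Y / SD_X = 7.7 / 6.1 = 1.262295
B = M_Y − A·M_X = 53.0 − 1.262295 × 51.8 = -12.39

-12.39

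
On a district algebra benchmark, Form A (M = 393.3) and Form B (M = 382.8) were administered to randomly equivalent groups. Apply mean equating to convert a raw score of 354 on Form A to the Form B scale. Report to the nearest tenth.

Mean equating: y = x + (M_Y − M_X) = 354 + (382.8 − 393.3) = 343.5

343.5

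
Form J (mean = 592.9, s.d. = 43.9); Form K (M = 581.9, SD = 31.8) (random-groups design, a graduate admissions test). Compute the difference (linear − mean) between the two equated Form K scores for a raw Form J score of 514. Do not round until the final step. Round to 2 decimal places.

Mean-equated: 514 + (581.9 − 592.9) = 503.00
Linear-equated: (31.8/43.9)(514 − 592.9) + 581.9 = 524.747
Difference = 524.747 − 503.00 = 21.75

21.75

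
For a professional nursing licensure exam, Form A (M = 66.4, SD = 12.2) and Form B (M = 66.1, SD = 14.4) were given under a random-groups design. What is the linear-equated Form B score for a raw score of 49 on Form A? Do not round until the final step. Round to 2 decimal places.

Linear equating: y = (SD_Y/SD_X)(x − M_X) + M_Y
y = (14.4/12.2)(49 − 66.4) + 66.1
y = 1.180328 × -17.4 + 66.1 = -20.5377 + 66.1 = 45.56

45.56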